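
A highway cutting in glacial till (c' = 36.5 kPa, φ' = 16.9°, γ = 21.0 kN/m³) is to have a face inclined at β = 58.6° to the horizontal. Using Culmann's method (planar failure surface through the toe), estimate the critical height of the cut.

Culmann's analysis gives the critical failure plane at α_cr = (β + φ')/2 = (58.6 + 16.9)/2 = 37.8°, and the critical height
H_c = (4c'/γ) · sinβ cosφ' / [1 − cos(β − φ')]
    = (4·36.5/21.0) · sin58.6°·cos16.9° / [1 − cos(41.7°)]
    = 6.952 · 0.8536·0.9568 / [1 − 0.7466]
    = 6.952 · 0.8167 / 0.2534
    = 22.41 m

H_c = 22.41 m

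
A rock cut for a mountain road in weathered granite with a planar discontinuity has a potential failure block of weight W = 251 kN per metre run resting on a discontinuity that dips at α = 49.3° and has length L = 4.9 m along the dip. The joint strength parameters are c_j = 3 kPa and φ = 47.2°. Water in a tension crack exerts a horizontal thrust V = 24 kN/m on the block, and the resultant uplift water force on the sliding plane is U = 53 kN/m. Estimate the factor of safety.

Resolving the block weight along and normal to the plane and applying the Mohr–Coulomb strength on the joint:
N' = W cosα − U − V sinα = 251·cos49.3° − 53 − 24·sin49.3° = 92.5 kN/m
Driving force T = W sinα + V cosα = 251·sin49.3° + 24·cos49.3° = 205.9 kN/m
Resisting force R = c_j·L + N'·tanφ = 3·4.9 + 92.5·tan47.2° = 14.7 + 99.9 = 114.6 kN/m
FS = R / T = 114.6 / 205.9 = 0.556

FS = 0.56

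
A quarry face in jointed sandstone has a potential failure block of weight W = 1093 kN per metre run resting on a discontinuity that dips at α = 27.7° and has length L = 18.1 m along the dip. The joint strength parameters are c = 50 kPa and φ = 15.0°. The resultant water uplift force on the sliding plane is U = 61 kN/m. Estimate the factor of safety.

Resolving the block weight along and normal to the plane and applying the Mohr–Coulomb strength on the joint:
N' = W cosα − U = 1093·cos27.7° − 61 = 906.7 kN/m
Driving force T = W sinα = 1093·sin27.7° = 508.1 kN/m
Resisting force R = c·L + N'·tanφ = 50·18.1 + 906.7·tan15.0° = 905.0 + 243.0 = 1148.0 kN/m
FS = R / T = 1148.0 / 508.1 = 2.259

FS = 2.26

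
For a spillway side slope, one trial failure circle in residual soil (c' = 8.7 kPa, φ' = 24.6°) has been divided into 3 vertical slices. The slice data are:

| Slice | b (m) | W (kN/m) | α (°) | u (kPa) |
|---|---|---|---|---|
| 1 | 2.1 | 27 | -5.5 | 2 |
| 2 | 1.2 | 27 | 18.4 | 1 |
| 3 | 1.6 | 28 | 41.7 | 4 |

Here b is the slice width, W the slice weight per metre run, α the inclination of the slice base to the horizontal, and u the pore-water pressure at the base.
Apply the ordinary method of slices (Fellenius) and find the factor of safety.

Ordinary method of slices: FS = Σ[c'·Δl_i + (W_i cosα_i − u_i·Δl_i)·tanφ'] / Σ W_i sinα_i, with Δl_i = b_i / cosα_i.
Slice 1: Δl = 2.1/cos(-5.5°) = 2.110 m; N'_1 = 27·cos(-5.5°) − 2·2.110 = 22.7; c'Δl = 18.35; W sinα = -2.6
Slice 2: Δl = 1.2/cos18.4° = 1.265 m; N'_2 = 27·cos18.4° − 1·1.265 = 24.4; c'Δl = 11.00; W sinα = 8.5
Slice 3: Δl = 1.6/cos41.7° = 2.143 m; N'_3 = 28·cos41.7° − 4·2.143 = 12.3; c'Δl = 18.64; W sinα = 18.6
Σc'Δl = 48.0 kN/m; ΣN' = 59.3 kN/m; ΣW sinα = 24.6 kN/m
Resisting = 48.0 + 59.3·tan24.6° = 48.0 + 27.2 = 75.2 kN/m
FS = 75.2 / 24.6 = 3.061

FS = 3.06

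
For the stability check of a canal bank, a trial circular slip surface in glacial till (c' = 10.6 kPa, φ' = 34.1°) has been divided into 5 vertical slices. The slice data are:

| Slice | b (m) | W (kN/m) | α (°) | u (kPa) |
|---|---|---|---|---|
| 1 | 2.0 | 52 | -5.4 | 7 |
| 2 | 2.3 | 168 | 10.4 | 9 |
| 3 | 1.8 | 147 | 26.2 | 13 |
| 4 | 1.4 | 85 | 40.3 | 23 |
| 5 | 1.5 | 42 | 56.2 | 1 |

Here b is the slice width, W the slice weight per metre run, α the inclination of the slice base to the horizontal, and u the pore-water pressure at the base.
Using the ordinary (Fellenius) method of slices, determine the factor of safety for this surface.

Ordinary method of slices: FS = Σ[c'·Δl_i + (W_i cosα_i − u_i·Δl_i)·tanφ'] / Σ W_i sinα_i, with Δl_i = b_i / cosα_i.
Slice 1: Δl = 2.0/cos(-5.4°) = 2.009 m; N'_1 = 52·cos(-5.4°) − 7·2.009 = 37.7; c'Δl = 21.29; W sinα = -4.9
Slice 2: Δl = 2.3/cos10.4° = 2.338 m; N'_2 = 168·cos10.4° − 9·2.338 = 144.2; c'Δl = 24.79; W sinα = 30.3
Slice 3: Δl = 1.8/cos26.2° = 2.006 m; N'_3 = 147·cos26.2° − 13·2.006 = 105.8; c'Δl = 21.26; W sinα = 64.9
Slice 4: Δl = 1.4/cos40.3° = 1.836 m; N'_4 = 85·cos40.3° − 23·1.836 = 22.6; c'Δl = 19.46; W sinα = 55.0
Slice 5: Δl = 1.5/cos56.2° = 2.696 m; N'_5 = 42·cos56.2° − 1·2.696 = 20.7; c'Δl = 28.58; W sinα = 34.9
Σc'Δl = 115.4 kN/m; ΣN' = 331.0 kN/m; ΣW sinα = 180.2 kN/m
Resisting = 115.4 + 331.0·tan34.1° = 115.4 + 224.1 = 339.5 kN/m
FS = 339.5 / 180.2 = 1.884

FS = 1.88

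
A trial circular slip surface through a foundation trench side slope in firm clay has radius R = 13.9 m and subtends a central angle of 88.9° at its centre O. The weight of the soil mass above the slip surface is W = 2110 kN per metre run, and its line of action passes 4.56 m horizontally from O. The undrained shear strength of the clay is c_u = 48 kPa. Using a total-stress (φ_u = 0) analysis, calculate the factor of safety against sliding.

FS = 1.50

Taking moments about the centre O, the resisting moment is provided by the undrained shear strength acting along the arc:
Arc length L_a = R·θ = 13.9·(88.9°·π/180) = 13.9·1.5516 = 21.57 m
M_R = c_u·L_a·R = 48·21.57·13.9 = 14389.6 kN·m/m
M_D = W·d = 2110·4.56 = 9621.6 kN·m/m
FS = M_R / M_D = 14389.6 / 9621.6 = 1.496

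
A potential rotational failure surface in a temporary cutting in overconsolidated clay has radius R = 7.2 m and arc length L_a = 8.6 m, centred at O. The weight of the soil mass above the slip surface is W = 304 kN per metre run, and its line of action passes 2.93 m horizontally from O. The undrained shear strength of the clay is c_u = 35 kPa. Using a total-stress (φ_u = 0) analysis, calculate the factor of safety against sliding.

FS = 2.43

Taking moments about the centre O, the resisting moment is provided by the undrained shear strength acting along the arc:
M_R = c_u·L_a·R = 35·8.60·7.2 = 2167.2 kN·m/m
M_D = W·d = 304·2.93 = 890.7 kN·m/m
FS = M_R / M_D = 2167.2 / 890.7 = 2.433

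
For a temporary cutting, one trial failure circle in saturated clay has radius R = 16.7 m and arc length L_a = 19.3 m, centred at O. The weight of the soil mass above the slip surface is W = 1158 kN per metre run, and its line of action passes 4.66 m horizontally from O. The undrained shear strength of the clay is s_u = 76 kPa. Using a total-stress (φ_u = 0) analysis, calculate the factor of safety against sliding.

FS = 4.54

Taking moments about the centre O, the resisting moment is provided by the undrained shear strength acting along the arc:
M_R = s_u·L_a·R = 76·19.30·16.7 = 24495.6 kN·m/m
M_D = W·d = 1158·4.66 = 5396.3 kN·m/m
FS = M_R / M_D = 24495.6 / 5396.3 = 4.539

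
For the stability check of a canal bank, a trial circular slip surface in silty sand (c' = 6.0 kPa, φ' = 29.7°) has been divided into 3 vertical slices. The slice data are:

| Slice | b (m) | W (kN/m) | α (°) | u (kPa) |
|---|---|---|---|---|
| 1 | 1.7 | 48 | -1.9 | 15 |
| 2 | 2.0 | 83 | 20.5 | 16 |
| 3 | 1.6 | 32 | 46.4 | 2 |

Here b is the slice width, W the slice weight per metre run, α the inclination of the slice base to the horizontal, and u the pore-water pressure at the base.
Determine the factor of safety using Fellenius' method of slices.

Ordinary method of slices: FS = Σ[c'·Δl_i + (W_i cosα_i − u_i·Δl_i)·tanφ'] / Σ W_i sinα_i, with Δl_i = b_i / cosα_i.
Slice 1: Δl = 1.7/cos(-1.9°) = 1.701 m; N'_1 = 48·cos(-1.9°) − 15·1.701 = 22.5; c'Δl = 10.21; W sinα = -1.6
Slice 2: Δl = 2.0/cos20.5° = 2.135 m; N'_2 = 83·cos20.5° − 16·2.135 = 43.6; c'Δl = 12.81; W sinα = 29.1
Slice 3: Δl = 1.6/cos46.4° = 2.320 m; N'_3 = 32·cos46.4° − 2·2.320 = 17.4; c'Δl = 13.92; W sinα = 23.2
Σc'Δl = 36.9 kN/m; ΣN' = 83.5 kN/m; ΣW sinα = 50.6 kN/m
Resisting = 36.9 + 83.5·tan29.7° = 36.9 + 47.6 = 84.5 kN/m
FS = 84.5 / 50.6 = 1.669

FS = 1.67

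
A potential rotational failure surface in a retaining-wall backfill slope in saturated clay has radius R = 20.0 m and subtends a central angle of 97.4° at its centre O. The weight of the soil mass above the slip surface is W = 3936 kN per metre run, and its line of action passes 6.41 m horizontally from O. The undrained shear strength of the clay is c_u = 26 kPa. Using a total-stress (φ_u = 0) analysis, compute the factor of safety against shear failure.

FS = 0.70

Taking moments about the centre O, the resisting moment is provided by the undrained shear strength acting along the arc:
Arc length L_a = R·θ = 20.0·(97.4°·π/180) = 20.0·1.7000 = 34.00 m
M_R = c_u·L_a·R = 26·34.00·20.0 = 17679.5 kN·m/m
M_D = W·d = 3936·6.41 = 25229.8 kN·m/m
FS = M_R / M_D = 17679.5 / 25229.8 = 0.701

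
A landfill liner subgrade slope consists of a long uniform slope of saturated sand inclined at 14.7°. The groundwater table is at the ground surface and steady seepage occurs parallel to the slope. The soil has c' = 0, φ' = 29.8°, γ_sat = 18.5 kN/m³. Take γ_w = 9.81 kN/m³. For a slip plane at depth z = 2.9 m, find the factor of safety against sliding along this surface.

FS = 1.03

With seepage parallel to the slope and the water table at the surface, the effective normal stress on the slip plane uses the buoyant unit weight γ' = γ_sat − γ_w while the driving shear stress uses γ_sat:
FS = [c' + γ' z cos²β tanφ'] / [γ_sat z sinβ cosβ]
(For c' = 0 this reduces to FS = (γ'/γ_sat)·tanφ'/tanβ.)
γ' = 18.5 − 9.81 = 8.69 kN/m³
Numerator = 0.0 + 8.69·2.9·cos²14.7°·tan29.8° = 0.0 + 8.69·2.9·0.9356·0.5727 = 13.503 kPa
Denominator = 18.5·2.9·sin14.7°·cos14.7° = 18.5·2.9·0.2538·0.9673 = 13.168 kPa
FS = 13.503 / 13.168 = 1.025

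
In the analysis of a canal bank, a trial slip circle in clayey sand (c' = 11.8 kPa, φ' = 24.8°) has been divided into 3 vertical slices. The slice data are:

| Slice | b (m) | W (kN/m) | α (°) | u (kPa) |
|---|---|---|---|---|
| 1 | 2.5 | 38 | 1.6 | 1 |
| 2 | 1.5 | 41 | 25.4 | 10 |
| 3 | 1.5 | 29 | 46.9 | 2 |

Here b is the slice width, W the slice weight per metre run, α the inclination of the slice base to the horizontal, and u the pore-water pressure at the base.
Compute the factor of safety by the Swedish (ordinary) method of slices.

Ordinary method of slices: FS = Σ[c'·Δl_i + (W_i cosα_i − u_i·Δl_i)·tanφ'] / Σ W_i sinα_i, with Δl_i = b_i / cosα_i.
Slice 1: Δl = 2.5/cos1.6° = 2.501 m; N'_1 = 38·cos1.6° − 1·2.501 = 35.5; c'Δl = 29.51; W sinα = 1.1
Slice 2: Δl = 1.5/cos25.4° = 1.661 m; N'_2 = 41·cos25.4° − 10·1.661 = 20.4; c'Δl = 19.59; W sinα = 17.6
Slice 3: Δl = 1.5/cos46.9° = 2.195 m; N'_3 = 29·cos46.9° − 2·2.195 = 15.4; c'Δl = 25.90; W sinα = 21.2
Σc'Δl = 75.0 kN/m; ΣN' = 71.3 kN/m; ΣW sinα = 39.8 kN/m
Resisting = 75.0 + 71.3·tan24.8° = 75.0 + 33.0 = 108.0 kN/m
FS = 108.0 / 39.8 = 2.711

FS = 2.71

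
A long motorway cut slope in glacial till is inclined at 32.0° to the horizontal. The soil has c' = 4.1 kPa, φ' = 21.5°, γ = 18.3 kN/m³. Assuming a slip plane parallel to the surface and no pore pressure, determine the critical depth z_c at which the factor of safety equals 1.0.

z_c = 1.35 m

Setting FS = 1.00 in FS = [c' + γz cos²β tanφ'] / [γz sinβ cosβ] and solving for z:
z = c' / [γ cosβ (FS·sinβ − cosβ·tanφ')]
  = 4.1 / [18.3·cos32.0°·(1.00·sin32.0° − cos32.0°·tan21.5°)]
  = 4.1 / [18.3·0.8480·(1.00·0.5299 − 0.8480·0.3939)]
  = 4.1 / 3.0397 = 1.349 m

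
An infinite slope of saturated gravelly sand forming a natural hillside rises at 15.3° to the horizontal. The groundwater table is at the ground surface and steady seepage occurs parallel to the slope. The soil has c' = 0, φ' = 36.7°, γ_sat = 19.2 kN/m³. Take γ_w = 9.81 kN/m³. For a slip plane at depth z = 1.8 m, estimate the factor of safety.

FS = 1.33

With seepage parallel to the slope and the water table at the surface, the effective normal stress on the slip plane uses the buoyant unit weight γ' = γ_sat − γ_w while the driving shear stress uses γ_sat:
FS = [c' + γ' z cos²β tanφ'] / [γ_sat z sinβ cosβ]
(For c' = 0 this reduces to FS = (γ'/γ_sat)·tanφ'/tanβ.)
γ' = 19.2 − 9.81 = 9.39 kN/m³
Numerator = 0.0 + 9.39·1.8·cos²15.3°·tan36.7° = 0.0 + 9.39·1.8·0.9304·0.7454 = 11.721 kPa
Denominator = 19.2·1.8·sin15.3°·cos15.3° = 19.2·1.8·0.2639·0.9646 = 8.796 kPa
FS = 11.721 / 8.796 = 1.333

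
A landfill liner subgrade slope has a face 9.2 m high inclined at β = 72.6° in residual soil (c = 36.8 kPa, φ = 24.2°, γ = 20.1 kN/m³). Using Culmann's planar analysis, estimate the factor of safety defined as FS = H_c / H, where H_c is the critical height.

FS = 2.06

H_c = (4c/γ) · sinβ cosφ / [1 − cos(β − φ)]
    = (4·36.8/20.1) · sin72.6°·cos24.2° / [1 − cos48.4°]
    = 7.323 · 0.8704 / 0.3361 = 18.97 m
FS = H_c / H = 18.97 / 9.2 = 2.062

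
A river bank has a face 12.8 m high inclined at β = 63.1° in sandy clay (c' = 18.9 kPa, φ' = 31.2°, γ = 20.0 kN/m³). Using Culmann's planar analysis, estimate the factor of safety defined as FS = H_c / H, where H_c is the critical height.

FS = 1.49

H_c = (4c'/γ) · sinβ cosφ' / [1 − cos(β − φ')]
    = (4·18.9/20.0) · sin63.1°·cos31.2° / [1 − cos31.9°]
    = 3.780 · 0.7628 / 0.1510 = 19.09 m
FS = H_c / H = 19.09 / 12.8 = 1.492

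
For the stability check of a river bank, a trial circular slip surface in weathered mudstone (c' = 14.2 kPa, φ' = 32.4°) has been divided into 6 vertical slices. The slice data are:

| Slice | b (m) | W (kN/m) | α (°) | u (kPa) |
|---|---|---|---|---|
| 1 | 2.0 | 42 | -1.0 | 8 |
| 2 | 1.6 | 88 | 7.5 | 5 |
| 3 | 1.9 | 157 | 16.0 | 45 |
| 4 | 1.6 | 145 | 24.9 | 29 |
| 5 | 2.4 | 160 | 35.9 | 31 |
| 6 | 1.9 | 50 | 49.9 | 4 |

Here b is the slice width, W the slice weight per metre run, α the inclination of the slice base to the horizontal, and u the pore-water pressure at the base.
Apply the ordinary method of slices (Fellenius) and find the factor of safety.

FS = 1.55

Ordinary method of slices: FS = Σ[c'·Δl_i + (W_i cosα_i − u_i·Δl_i)·tanφ'] / Σ W_i sinα_i, with Δl_i = b_i / cosα_i.
Slice 1: Δl = 2.0/cos(-1.0°) = 2.000 m; N'_1 = 42·cos(-1.0°) − 8·2.000 = 26.0; c'Δl = 28.40; W sinα = -0.7
Slice 2: Δl = 1.6/cos7.5° = 1.614 m; N'_2 = 88·cos7.5° − 5·1.614 = 79.2; c'Δl = 22.92; W sinα = 11.5
Slice 3: Δl = 1.9/cos16.0° = 1.977 m; N'_3 = 157·cos16.0° − 45·1.977 = 62.0; c'Δl = 28.07; W sinα = 43.3
Slice 4: Δl = 1.6/cos24.9° = 1.764 m; N'_4 = 145·cos24.9° − 29·1.764 = 80.4; c'Δl = 25.05; W sinα = 61.1
Slice 5: Δl = 2.4/cos35.9° = 2.963 m; N'_5 = 160·cos35.9° − 31·2.963 = 37.8; c'Δl = 42.07; W sinα = 93.8
Slice 6: Δl = 1.9/cos49.9° = 2.950 m; N'_6 = 50·cos49.9° − 4·2.950 = 20.4; c'Δl = 41.89; W sinα = 38.2
Σc'Δl = 188.4 kN/m; ΣN' = 305.7 kN/m; ΣW sinα = 247.1 kN/m
Resisting = 188.4 + 305.7·tan32.4° = 188.4 + 194.0 = 382.4 kN/m
FS = 382.4 / 247.1 = 1.547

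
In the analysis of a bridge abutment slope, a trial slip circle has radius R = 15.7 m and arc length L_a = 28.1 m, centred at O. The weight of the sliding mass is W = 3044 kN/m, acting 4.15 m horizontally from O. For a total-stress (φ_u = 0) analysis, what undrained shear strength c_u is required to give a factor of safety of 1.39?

FS = c_u·L_a·R / (W·d), so c_u = FS·W·d / (L_a·R).
c_u = 1.39·3044·4.15 / (28.10·15.7) = 17559.3 / 441.17 = 39.80 kPa

c_u = 39.8 kPa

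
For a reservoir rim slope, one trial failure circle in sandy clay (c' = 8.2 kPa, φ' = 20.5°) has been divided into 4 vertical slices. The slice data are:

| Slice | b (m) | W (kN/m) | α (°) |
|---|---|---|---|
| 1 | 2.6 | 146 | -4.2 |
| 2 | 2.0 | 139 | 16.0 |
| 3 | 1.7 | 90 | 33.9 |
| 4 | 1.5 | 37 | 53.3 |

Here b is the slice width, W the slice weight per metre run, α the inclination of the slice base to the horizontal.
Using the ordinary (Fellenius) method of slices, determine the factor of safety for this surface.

Ordinary method of slices: FS = Σ[c'·Δl_i + (W_i cosα_i)·tanφ'] / Σ W_i sinα_i, with Δl_i = b_i / cosα_i.
Slice 1: Δl = 2.6/cos(-4.2°) = 2.607 m; N'_1 = 146·cos(-4.2°) = 145.6; c'Δl = 21.38; W sinα = -10.7
Slice 2: Δl = 2.0/cos16.0° = 2.081 m; N'_2 = 139·cos16.0° = 133.6; c'Δl = 17.06; W sinα = 38.3
Slice 3: Δl = 1.7/cos33.9° = 2.048 m; N'_3 = 90·cos33.9° = 74.7; c'Δl = 16.79; W sinα = 50.2
Slice 4: Δl = 1.5/cos53.3° = 2.510 m; N'_4 = 37·cos53.3° = 22.1; c'Δl = 20.58; W sinα = 29.7
Σc'Δl = 75.8 kN/m; ΣN' = 376.0 kN/m; ΣW sinα = 107.5 kN/m
Resisting = 75.8 + 376.0·tan20.5° = 75.8 + 140.6 = 216.4 kN/m
FS = 216.4 / 107.5 = 2.013

FS = 2.01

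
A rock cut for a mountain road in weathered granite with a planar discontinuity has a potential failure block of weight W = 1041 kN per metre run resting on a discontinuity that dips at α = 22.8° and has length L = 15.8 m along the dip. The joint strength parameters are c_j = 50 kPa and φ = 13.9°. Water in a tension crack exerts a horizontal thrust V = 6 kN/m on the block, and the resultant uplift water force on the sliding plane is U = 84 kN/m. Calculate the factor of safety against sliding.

FS = 2.46

Resolving the block weight along and normal to the plane and applying the Mohr–Coulomb strength on the joint:
N' = W cosα − U − V sinα = 1041·cos22.8° − 84 − 6·sin22.8° = 873.3 kN/m
Driving force T = W sinα + V cosα = 1041·sin22.8° + 6·cos22.8° = 408.9 kN/m
Resisting force R = c_j·L + N'·tanφ = 50·15.8 + 873.3·tan13.9° = 790.0 + 216.1 = 1006.1 kN/m
FS = R / T = 1006.1 / 408.9 = 2.460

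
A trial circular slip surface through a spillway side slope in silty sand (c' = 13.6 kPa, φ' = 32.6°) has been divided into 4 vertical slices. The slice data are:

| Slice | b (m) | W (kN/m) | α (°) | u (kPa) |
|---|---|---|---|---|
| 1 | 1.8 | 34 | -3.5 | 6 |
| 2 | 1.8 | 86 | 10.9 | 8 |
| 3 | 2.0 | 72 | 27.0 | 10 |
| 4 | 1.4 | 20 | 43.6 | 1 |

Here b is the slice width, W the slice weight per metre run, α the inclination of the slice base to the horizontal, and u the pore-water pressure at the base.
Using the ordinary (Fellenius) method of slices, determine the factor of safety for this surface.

FS = 3.30

Ordinary method of slices: FS = Σ[c'·Δl_i + (W_i cosα_i − u_i·Δl_i)·tanφ'] / Σ W_i sinα_i, with Δl_i = b_i / cosα_i.
Slice 1: Δl = 1.8/cos(-3.5°) = 1.803 m; N'_1 = 34·cos(-3.5°) − 6·1.803 = 23.1; c'Δl = 24.53; W sinα = -2.1
Slice 2: Δl = 1.8/cos10.9° = 1.833 m; N'_2 = 86·cos10.9° − 8·1.833 = 69.8; c'Δl = 24.93; W sinα = 16.3
Slice 3: Δl = 2.0/cos27.0° = 2.245 m; N'_3 = 72·cos27.0° − 10·2.245 = 41.7; c'Δl = 30.53; W sinα = 32.7
Slice 4: Δl = 1.4/cos43.6° = 1.933 m; N'_4 = 20·cos43.6° − 1·1.933 = 12.6; c'Δl = 26.29; W sinα = 13.8
Σc'Δl = 106.3 kN/m; ΣN' = 147.2 kN/m; ΣW sinα = 60.7 kN/m
Resisting = 106.3 + 147.2·tan32.6° = 106.3 + 94.1 = 200.4 kN/m
FS = 200.4 / 60.7 = 3.303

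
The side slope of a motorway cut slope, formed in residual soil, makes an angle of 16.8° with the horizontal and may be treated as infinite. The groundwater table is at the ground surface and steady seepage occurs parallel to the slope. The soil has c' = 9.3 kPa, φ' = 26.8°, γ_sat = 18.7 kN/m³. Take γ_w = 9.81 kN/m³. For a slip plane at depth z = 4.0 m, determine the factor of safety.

With seepage parallel to the slope and the water table at the surface, the effective normal stress on the slip plane uses the buoyant unit weight γ' = γ_sat − γ_w while the driving shear stress uses γ_sat:
FS = [c' + γ' z cos²β tanφ'] / [γ_sat z sinβ cosβ]
γ' = 18.7 − 9.81 = 8.89 kN/m³
Numerator = 9.3 + 8.89·4.0·cos²16.8°·tan26.8° = 9.3 + 8.89·4.0·0.9165·0.5051 = 25.762 kPa
Denominator = 18.7·4.0·sin16.8°·cos16.8° = 18.7·4.0·0.2890·0.9573 = 20.697 kPa
FS = 25.762 / 20.697 = 1.245

FS = 1.24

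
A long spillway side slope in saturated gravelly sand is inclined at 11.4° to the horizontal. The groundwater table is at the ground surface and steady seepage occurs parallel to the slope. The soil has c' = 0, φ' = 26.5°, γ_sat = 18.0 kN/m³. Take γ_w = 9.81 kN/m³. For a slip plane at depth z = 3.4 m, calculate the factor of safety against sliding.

FS = 1.13

With seepage parallel to the slope and the water table at the surface, the effective normal stress on the slip plane uses the buoyant unit weight γ' = γ_sat − γ_w while the driving shear stress uses γ_sat:
FS = [c' + γ' z cos²β tanφ'] / [γ_sat z sinβ cosβ]
(For c' = 0 this reduces to FS = (γ'/γ_sat)·tanφ'/tanβ.)
γ' = 18.0 − 9.81 = 8.19 kN/m³
Numerator = 0.0 + 8.19·3.4·cos²11.4°·tan26.5° = 0.0 + 8.19·3.4·0.9609·0.4986 = 13.341 kPa
Denominator = 18.0·3.4·sin11.4°·cos11.4° = 18.0·3.4·0.1977·0.9803 = 11.858 kPa
FS = 13.341 / 11.858 = 1.125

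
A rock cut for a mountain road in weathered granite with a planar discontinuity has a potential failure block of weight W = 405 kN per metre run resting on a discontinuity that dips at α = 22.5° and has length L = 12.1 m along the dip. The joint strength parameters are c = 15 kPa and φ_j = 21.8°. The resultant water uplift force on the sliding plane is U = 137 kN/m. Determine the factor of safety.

FS = 1.78

Resolving the block weight along and normal to the plane and applying the Mohr–Coulomb strength on the joint:
N' = W cosα − U = 405·cos22.5° − 137 = 237.2 kN/m
Driving force T = W sinα = 405·sin22.5° = 155.0 kN/m
Resisting force R = c·L + N'·tanφ_j = 15·12.1 + 237.2·tan21.8° = 181.5 + 94.9 = 276.4 kN/m
FS = R / T = 276.4 / 155.0 = 1.783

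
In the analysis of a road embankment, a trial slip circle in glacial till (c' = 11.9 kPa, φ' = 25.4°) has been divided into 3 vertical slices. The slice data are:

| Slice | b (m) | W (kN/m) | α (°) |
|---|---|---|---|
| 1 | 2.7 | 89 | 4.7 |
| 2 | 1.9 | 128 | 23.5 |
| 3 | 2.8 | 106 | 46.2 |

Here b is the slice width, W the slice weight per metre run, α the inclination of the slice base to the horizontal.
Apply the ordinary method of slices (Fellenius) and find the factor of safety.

Ordinary method of slices: FS = Σ[c'·Δl_i + (W_i cosα_i)·tanφ'] / Σ W_i sinα_i, with Δl_i = b_i / cosα_i.
Slice 1: Δl = 2.7/cos4.7° = 2.709 m; N'_1 = 89·cos4.7° = 88.7; c'Δl = 32.24; W sinα = 7.3
Slice 2: Δl = 1.9/cos23.5° = 2.072 m; N'_2 = 128·cos23.5° = 117.4; c'Δl = 24.65; W sinα = 51.0
Slice 3: Δl = 2.8/cos46.2° = 4.045 m; N'_3 = 106·cos46.2° = 73.4; c'Δl = 48.14; W sinα = 76.5
Σc'Δl = 105.0 kN/m; ΣN' = 279.5 kN/m; ΣW sinα = 134.8 kN/m
Resisting = 105.0 + 279.5·tan25.4° = 105.0 + 132.7 = 237.7 kN/m
FS = 237.7 / 134.8 = 1.763

FS = 1.76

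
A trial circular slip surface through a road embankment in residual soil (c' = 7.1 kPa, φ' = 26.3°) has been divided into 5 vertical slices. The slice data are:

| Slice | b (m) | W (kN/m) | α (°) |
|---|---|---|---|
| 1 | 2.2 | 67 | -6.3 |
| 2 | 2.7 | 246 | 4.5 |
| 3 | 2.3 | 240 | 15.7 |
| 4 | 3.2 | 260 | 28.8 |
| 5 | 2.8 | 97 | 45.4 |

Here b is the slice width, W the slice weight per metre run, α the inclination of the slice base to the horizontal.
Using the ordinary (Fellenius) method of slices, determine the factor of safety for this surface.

Ordinary method of slices: FS = Σ[c'·Δl_i + (W_i cosα_i)·tanφ'] / Σ W_i sinα_i, with Δl_i = b_i / cosα_i.
Slice 1: Δl = 2.2/cos(-6.3°) = 2.213 m; N'_1 = 67·cos(-6.3°) = 66.6; c'Δl = 15.71; W sinα = -7.4
Slice 2: Δl = 2.7/cos4.5° = 2.708 m; N'_2 = 246·cos4.5° = 245.2; c'Δl = 19.23; W sinα = 19.3
Slice 3: Δl = 2.3/cos15.7° = 2.389 m; N'_3 = 240·cos15.7° = 231.0; c'Δl = 16.96; W sinα = 64.9
Slice 4: Δl = 3.2/cos28.8° = 3.652 m; N'_4 = 260·cos28.8° = 227.8; c'Δl = 25.93; W sinα = 125.3
Slice 5: Δl = 2.8/cos45.4° = 3.988 m; N'_5 = 97·cos45.4° = 68.1; c'Δl = 28.31; W sinα = 69.1
Σc'Δl = 106.1 kN/m; ΣN' = 838.8 kN/m; ΣW sinα = 271.2 kN/m
Resisting = 106.1 + 838.8·tan26.3° = 106.1 + 414.6 = 520.7 kN/m
FS = 520.7 / 271.2 = 1.920

FS = 1.92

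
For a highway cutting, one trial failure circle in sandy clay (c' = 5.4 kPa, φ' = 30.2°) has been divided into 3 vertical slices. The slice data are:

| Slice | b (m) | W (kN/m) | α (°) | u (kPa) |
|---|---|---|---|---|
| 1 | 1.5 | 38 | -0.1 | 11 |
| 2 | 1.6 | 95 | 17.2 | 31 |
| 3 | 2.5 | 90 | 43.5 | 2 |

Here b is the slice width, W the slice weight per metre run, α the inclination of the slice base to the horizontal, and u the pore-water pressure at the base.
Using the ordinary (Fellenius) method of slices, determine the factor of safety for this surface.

Ordinary method of slices: FS = Σ[c'·Δl_i + (W_i cosα_i − u_i·Δl_i)·tanφ'] / Σ W_i sinα_i, with Δl_i = b_i / cosα_i.
Slice 1: Δl = 1.5/cos(-0.1°) = 1.500 m; N'_1 = 38·cos(-0.1°) − 11·1.500 = 21.5; c'Δl = 8.10; W sinα = -0.1
Slice 2: Δl = 1.6/cos17.2° = 1.675 m; N'_2 = 95·cos17.2° − 31·1.675 = 38.8; c'Δl = 9.04; W sinα = 28.1
Slice 3: Δl = 2.5/cos43.5° = 3.446 m; N'_3 = 90·cos43.5° − 2·3.446 = 58.4; c'Δl = 18.61; W sinα = 62.0
Σc'Δl = 35.8 kN/m; ΣN' = 118.7 kN/m; ΣW sinα = 90.0 kN/m
Resisting = 35.8 + 118.7·tan30.2° = 35.8 + 69.1 = 104.9 kN/m
FS = 104.9 / 90.0 = 1.165

FS = 1.17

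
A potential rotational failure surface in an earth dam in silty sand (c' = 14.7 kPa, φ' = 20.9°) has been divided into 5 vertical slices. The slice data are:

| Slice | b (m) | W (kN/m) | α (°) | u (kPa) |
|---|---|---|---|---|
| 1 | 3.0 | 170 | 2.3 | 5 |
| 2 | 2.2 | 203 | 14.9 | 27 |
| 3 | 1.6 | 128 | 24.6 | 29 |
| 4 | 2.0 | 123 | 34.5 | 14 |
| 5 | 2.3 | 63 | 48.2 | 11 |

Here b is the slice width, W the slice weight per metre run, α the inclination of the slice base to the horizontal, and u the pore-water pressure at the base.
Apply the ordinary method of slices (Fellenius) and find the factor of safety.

FS = 1.54

Ordinary method of slices: FS = Σ[c'·Δl_i + (W_i cosα_i − u_i·Δl_i)·tanφ'] / Σ W_i sinα_i, with Δl_i = b_i / cosα_i.
Slice 1: Δl = 3.0/cos2.3° = 3.002 m; N'_1 = 170·cos2.3° − 5·3.002 = 154.9; c'Δl = 44.14; W sinα = 6.8
Slice 2: Δl = 2.2/cos14.9° = 2.277 m; N'_2 = 203·cos14.9° − 27·2.277 = 134.7; c'Δl = 33.47; W sinα = 52.2
Slice 3: Δl = 1.6/cos24.6° = 1.760 m; N'_3 = 128·cos24.6° − 29·1.760 = 65.4; c'Δl = 25.87; W sinα = 53.3
Slice 4: Δl = 2.0/cos34.5° = 2.427 m; N'_4 = 123·cos34.5° − 14·2.427 = 67.4; c'Δl = 35.67; W sinα = 69.7
Slice 5: Δl = 2.3/cos48.2° = 3.451 m; N'_5 = 63·cos48.2° − 11·3.451 = 4.0; c'Δl = 50.73; W sinα = 47.0
Σc'Δl = 189.9 kN/m; ΣN' = 426.3 kN/m; ΣW sinα = 228.9 kN/m
Resisting = 189.9 + 426.3·tan20.9° = 189.9 + 162.8 = 352.7 kN/m
FS = 352.7 / 228.9 = 1.540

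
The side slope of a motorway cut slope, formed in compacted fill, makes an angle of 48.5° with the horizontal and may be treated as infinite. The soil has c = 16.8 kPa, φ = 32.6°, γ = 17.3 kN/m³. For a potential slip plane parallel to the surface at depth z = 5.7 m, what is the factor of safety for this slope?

FS = 0.91

For an infinite slope with a slip plane parallel to the surface (no pore pressure): FS = [c + γz cos²β tanφ] / [γz sinβ cosβ].
γz = 17.3·5.7 = 98.61 kN/m²
Numerator = 16.8 + 98.61·cos²48.5°·tan32.6° = 16.8 + 98.61·0.4391·0.6395 = 44.489 kPa
Denominator = 98.61·sin48.5°·cos48.5° = 98.61·0.7490·0.6626 = 48.937 kPa
FS = 44.489 / 48.937 = 0.909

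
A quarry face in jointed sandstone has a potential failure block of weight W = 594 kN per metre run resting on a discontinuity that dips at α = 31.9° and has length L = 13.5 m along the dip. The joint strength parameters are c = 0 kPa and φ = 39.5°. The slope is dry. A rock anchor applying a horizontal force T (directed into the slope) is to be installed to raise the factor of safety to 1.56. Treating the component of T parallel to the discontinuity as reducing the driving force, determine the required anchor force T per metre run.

T = 42 kN/m

Resolving forces along and normal to the sliding plane, with the horizontal anchor force T adding T·sinα to the effective normal force and T·cosα acting up the plane against the driving force:
FS = [cL + (W cosα + T sinα) tanφ] / [W sinα − T cosα]
Without the anchor: N' = 504.3 kN/m, driving T_d = 313.9 kN/m, resisting R = 0·13.5 + 504.3·tan39.5° = 415.7 kN/m, FS = 1.32.
Setting FS = 1.56 and solving for T:
1.56·(313.9 − T cos31.9°) = 415.7 + T sin31.9°·tan39.5°
T·(sin31.9°·tan39.5° + 1.56·cos31.9°) = 1.56·313.9 − 415.7
T·(0.5284·0.8243 + 1.56·0.8490) = 489.7 − 415.7 = 74.0
T·1.7600 = 74.0
T = 42.0 kN/m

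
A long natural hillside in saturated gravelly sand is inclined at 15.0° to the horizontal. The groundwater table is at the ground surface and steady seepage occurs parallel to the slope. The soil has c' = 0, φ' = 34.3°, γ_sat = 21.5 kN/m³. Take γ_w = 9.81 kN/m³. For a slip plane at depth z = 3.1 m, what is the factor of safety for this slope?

With seepage parallel to the slope and the water table at the surface, the effective normal stress on the slip plane uses the buoyant unit weight γ' = γ_sat − γ_w while the driving shear stress uses γ_sat:
FS = [c' + γ' z cos²β tanφ'] / [γ_sat z sinβ cosβ]
(For c' = 0 this reduces to FS = (γ'/γ_sat)·tanφ'/tanβ.)
γ' = 21.5 − 9.81 = 11.69 kN/m³
Numerator = 0.0 + 11.69·3.1·cos²15.0°·tan34.3° = 0.0 + 11.69·3.1·0.9330·0.6822 = 23.065 kPa
Denominator = 21.5·3.1·sin15.0°·cos15.0° = 21.5·3.1·0.2588·0.9659 = 16.663 kPa
FS = 23.065 / 16.663 = 1.384

FS = 1.38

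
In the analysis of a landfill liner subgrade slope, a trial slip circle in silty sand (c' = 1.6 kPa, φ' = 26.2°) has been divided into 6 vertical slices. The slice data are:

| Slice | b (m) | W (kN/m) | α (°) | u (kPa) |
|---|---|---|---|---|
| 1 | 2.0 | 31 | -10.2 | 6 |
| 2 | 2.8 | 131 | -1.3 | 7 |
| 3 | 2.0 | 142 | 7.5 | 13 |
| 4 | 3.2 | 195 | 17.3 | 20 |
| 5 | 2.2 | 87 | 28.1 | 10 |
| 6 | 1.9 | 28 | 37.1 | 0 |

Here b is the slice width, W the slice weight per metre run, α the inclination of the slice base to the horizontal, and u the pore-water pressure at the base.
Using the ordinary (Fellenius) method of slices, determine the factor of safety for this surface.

FS = 1.90

Ordinary method of slices: FS = Σ[c'·Δl_i + (W_i cosα_i − u_i·Δl_i)·tanφ'] / Σ W_i sinα_i, with Δl_i = b_i / cosα_i.
Slice 1: Δl = 2.0/cos(-10.2°) = 2.032 m; N'_1 = 31·cos(-10.2°) − 6·2.032 = 18.3; c'Δl = 3.25; W sinα = -5.5
Slice 2: Δl = 2.8/cos(-1.3°) = 2.801 m; N'_2 = 131·cos(-1.3°) − 7·2.801 = 111.4; c'Δl = 4.48; W sinα = -3.0
Slice 3: Δl = 2.0/cos7.5° = 2.017 m; N'_3 = 142·cos7.5° − 13·2.017 = 114.6; c'Δl = 3.23; W sinα = 18.5
Slice 4: Δl = 3.2/cos17.3° = 3.352 m; N'_4 = 195·cos17.3° − 20·3.352 = 119.1; c'Δl = 5.36; W sinα = 58.0
Slice 5: Δl = 2.2/cos28.1° = 2.494 m; N'_5 = 87·cos28.1° − 10·2.494 = 51.8; c'Δl = 3.99; W sinα = 41.0
Slice 6: Δl = 1.9/cos37.1° = 2.382 m; N'_6 = 28·cos37.1° − 0·2.382 = 22.3; c'Δl = 3.81; W sinα = 16.9
Σc'Δl = 24.1 kN/m; ΣN' = 437.5 kN/m; ΣW sinα = 125.9 kN/m
Resisting = 24.1 + 437.5·tan26.2° = 24.1 + 215.3 = 239.4 kN/m
FS = 239.4 / 125.9 = 1.901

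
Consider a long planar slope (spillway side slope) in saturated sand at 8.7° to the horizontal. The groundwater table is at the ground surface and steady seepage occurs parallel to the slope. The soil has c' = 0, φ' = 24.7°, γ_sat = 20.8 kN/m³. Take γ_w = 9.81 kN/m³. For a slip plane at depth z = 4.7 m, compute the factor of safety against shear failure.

With seepage parallel to the slope and the water table at the surface, the effective normal stress on the slip plane uses the buoyant unit weight γ' = γ_sat − γ_w while the driving shear stress uses γ_sat:
FS = [c' + γ' z cos²β tanφ'] / [γ_sat z sinβ cosβ]
(For c' = 0 this reduces to FS = (γ'/γ_sat)·tanφ'/tanβ.)
γ' = 20.8 − 9.81 = 10.99 kN/m³
Numerator = 0.0 + 10.99·4.7·cos²8.7°·tan24.7° = 0.0 + 10.99·4.7·0.9771·0.4599 = 23.214 kPa
Denominator = 20.8·4.7·sin8.7°·cos8.7° = 20.8·4.7·0.1513·0.9885 = 14.617 kPa
FS = 23.214 / 14.617 = 1.588

FS = 1.59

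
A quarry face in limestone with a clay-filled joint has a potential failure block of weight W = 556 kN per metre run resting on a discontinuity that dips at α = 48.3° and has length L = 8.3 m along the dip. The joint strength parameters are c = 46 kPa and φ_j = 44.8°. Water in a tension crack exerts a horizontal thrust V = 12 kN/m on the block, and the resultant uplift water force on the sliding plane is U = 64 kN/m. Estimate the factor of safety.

FS = 1.60

Resolving the block weight along and normal to the plane and applying the Mohr–Coulomb strength on the joint:
N' = W cosα − U − V sinα = 556·cos48.3° − 64 − 12·sin48.3° = 296.9 kN/m
Driving force T = W sinα + V cosα = 556·sin48.3° + 12·cos48.3° = 423.1 kN/m
Resisting force R = c·L + N'·tanφ_j = 46·8.3 + 296.9·tan44.8° = 381.8 + 294.8 = 676.6 kN/m
FS = R / T = 676.6 / 423.1 = 1.599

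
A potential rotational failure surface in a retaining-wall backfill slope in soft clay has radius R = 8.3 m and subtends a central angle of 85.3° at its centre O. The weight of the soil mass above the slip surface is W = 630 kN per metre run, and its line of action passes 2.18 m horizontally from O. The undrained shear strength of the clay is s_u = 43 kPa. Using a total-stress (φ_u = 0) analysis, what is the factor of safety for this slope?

Taking moments about the centre O, the resisting moment is provided by the undrained shear strength acting along the arc:
Arc length L_a = R·θ = 8.3·(85.3°·π/180) = 8.3·1.4888 = 12.36 m
M_R = s_u·L_a·R = 43·12.36·8.3 = 4410.1 kN·m/m
M_D = W·d = 630·2.18 = 1373.4 kN·m/m
FS = M_R / M_D = 4410.1 / 1373.4 = 3.211

FS = 3.21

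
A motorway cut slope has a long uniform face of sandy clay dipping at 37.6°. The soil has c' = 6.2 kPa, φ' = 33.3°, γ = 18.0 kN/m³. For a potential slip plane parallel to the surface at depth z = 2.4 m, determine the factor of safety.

For an infinite slope with a slip plane parallel to the surface (no pore pressure): FS = [c' + γz cos²β tanφ'] / [γz sinβ cosβ].
γz = 18.0·2.4 = 43.20 kN/m²
Numerator = 6.2 + 43.20·cos²37.6°·tan33.3° = 6.2 + 43.20·0.6277·0.6569 = 24.013 kPa
Denominator = 43.20·sin37.6°·cos37.6° = 43.20·0.6101·0.7923 = 20.883 kPa
FS = 24.013 / 20.883 = 1.150

FS = 1.15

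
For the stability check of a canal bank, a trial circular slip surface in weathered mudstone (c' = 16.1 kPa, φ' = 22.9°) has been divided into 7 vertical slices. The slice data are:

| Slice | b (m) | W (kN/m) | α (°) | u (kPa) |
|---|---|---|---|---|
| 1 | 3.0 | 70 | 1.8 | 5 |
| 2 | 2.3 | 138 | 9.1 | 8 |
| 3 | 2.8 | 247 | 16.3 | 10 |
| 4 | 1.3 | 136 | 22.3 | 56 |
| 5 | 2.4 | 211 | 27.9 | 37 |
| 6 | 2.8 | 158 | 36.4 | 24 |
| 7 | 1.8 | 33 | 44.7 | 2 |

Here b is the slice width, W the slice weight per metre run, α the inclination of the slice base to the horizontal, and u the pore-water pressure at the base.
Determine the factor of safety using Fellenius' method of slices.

Ordinary method of slices: FS = Σ[c'·Δl_i + (W_i cosα_i − u_i·Δl_i)·tanφ'] / Σ W_i sinα_i, with Δl_i = b_i / cosα_i.
Slice 1: Δl = 3.0/cos1.8° = 3.001 m; N'_1 = 70·cos1.8° − 5·3.001 = 55.0; c'Δl = 48.32; W sinα = 2.2
Slice 2: Δl = 2.3/cos9.1° = 2.329 m; N'_2 = 138·cos9.1° − 8·2.329 = 117.6; c'Δl = 37.50; W sinα = 21.8
Slice 3: Δl = 2.8/cos16.3° = 2.917 m; N'_3 = 247·cos16.3° − 10·2.917 = 207.9; c'Δl = 46.97; W sinα = 69.3
Slice 4: Δl = 1.3/cos22.3° = 1.405 m; N'_4 = 136·cos22.3° − 56·1.405 = 47.1; c'Δl = 22.62; W sinα = 51.6
Slice 5: Δl = 2.4/cos27.9° = 2.716 m; N'_5 = 211·cos27.9° − 37·2.716 = 86.0; c'Δl = 43.72; W sinα = 98.7
Slice 6: Δl = 2.8/cos36.4° = 3.479 m; N'_6 = 158·cos36.4° − 24·3.479 = 43.7; c'Δl = 56.01; W sinα = 93.8
Slice 7: Δl = 1.8/cos44.7° = 2.532 m; N'_7 = 33·cos44.7° − 2·2.532 = 18.4; c'Δl = 40.77; W sinα = 23.2
Σc'Δl = 295.9 kN/m; ΣN' = 575.7 kN/m; ΣW sinα = 360.7 kN/m
Resisting = 295.9 + 575.7·tan22.9° = 295.9 + 243.2 = 539.1 kN/m
FS = 539.1 / 360.7 = 1.495

FS = 1.49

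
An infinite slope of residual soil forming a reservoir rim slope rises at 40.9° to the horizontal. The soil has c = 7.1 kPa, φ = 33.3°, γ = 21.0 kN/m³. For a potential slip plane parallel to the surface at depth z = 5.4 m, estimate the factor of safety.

For an infinite slope with a slip plane parallel to the surface (no pore pressure): FS = [c + γz cos²β tanφ] / [γz sinβ cosβ].
γz = 21.0·5.4 = 113.40 kN/m²
Numerator = 7.1 + 113.40·cos²40.9°·tan33.3° = 7.1 + 113.40·0.5713·0.6569 = 49.657 kPa
Denominator = 113.40·sin40.9°·cos40.9° = 113.40·0.6547·0.7559 = 56.120 kPa
FS = 49.657 / 56.120 = 0.885

FS = 0.88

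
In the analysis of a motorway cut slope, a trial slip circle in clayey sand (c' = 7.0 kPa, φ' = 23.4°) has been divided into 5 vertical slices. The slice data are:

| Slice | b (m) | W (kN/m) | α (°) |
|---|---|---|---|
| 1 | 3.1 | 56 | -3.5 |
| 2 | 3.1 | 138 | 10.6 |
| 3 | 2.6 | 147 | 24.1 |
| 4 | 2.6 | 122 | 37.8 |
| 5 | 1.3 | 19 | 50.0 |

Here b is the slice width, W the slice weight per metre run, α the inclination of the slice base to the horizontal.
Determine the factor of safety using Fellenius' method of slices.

Ordinary method of slices: FS = Σ[c'·Δl_i + (W_i cosα_i)·tanφ'] / Σ W_i sinα_i, with Δl_i = b_i / cosα_i.
Slice 1: Δl = 3.1/cos(-3.5°) = 3.106 m; N'_1 = 56·cos(-3.5°) = 55.9; c'Δl = 21.74; W sinα = -3.4
Slice 2: Δl = 3.1/cos10.6° = 3.154 m; N'_2 = 138·cos10.6° = 135.6; c'Δl = 22.08; W sinα = 25.4
Slice 3: Δl = 2.6/cos24.1° = 2.848 m; N'_3 = 147·cos24.1° = 134.2; c'Δl = 19.94; W sinα = 60.0
Slice 4: Δl = 2.6/cos37.8° = 3.290 m; N'_4 = 122·cos37.8° = 96.4; c'Δl = 23.03; W sinα = 74.8
Slice 5: Δl = 1.3/cos50.0° = 2.022 m; N'_5 = 19·cos50.0° = 12.2; c'Δl = 14.16; W sinα = 14.6
Σc'Δl = 100.9 kN/m; ΣN' = 434.3 kN/m; ΣW sinα = 171.3 kN/m
Resisting = 100.9 + 434.3·tan23.4° = 100.9 + 188.0 = 288.9 kN/m
FS = 288.9 / 171.3 = 1.686

FS = 1.69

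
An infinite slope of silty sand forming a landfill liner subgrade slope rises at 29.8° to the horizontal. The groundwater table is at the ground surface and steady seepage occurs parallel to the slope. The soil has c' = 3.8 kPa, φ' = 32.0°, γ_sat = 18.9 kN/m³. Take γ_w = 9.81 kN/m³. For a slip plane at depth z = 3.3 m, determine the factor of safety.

With seepage parallel to the slope and the water table at the surface, the effective normal stress on the slip plane uses the buoyant unit weight γ' = γ_sat − γ_w while the driving shear stress uses γ_sat:
FS = [c' + γ' z cos²β tanφ'] / [γ_sat z sinβ cosβ]
γ' = 18.9 − 9.81 = 9.09 kN/m³
Numerator = 3.8 + 9.09·3.3·cos²29.8°·tan32.0° = 3.8 + 9.09·3.3·0.7530·0.6249 = 17.915 kPa
Denominator = 18.9·3.3·sin29.8°·cos29.8° = 18.9·3.3·0.4970·0.8678 = 26.897 kPa
FS = 17.915 / 26.897 = 0.666

FS = 0.67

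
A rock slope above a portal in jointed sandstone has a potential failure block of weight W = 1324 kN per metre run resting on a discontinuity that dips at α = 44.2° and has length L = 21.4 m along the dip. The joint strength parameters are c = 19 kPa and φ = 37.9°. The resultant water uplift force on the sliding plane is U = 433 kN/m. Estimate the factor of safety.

Resolving the block weight along and normal to the plane and applying the Mohr–Coulomb strength on the joint:
N' = W cosα − U = 1324·cos44.2° − 433 = 516.2 kN/m
Driving force T = W sinα = 1324·sin44.2° = 923.0 kN/m
Resisting force R = c·L + N'·tanφ = 19·21.4 + 516.2·tan37.9° = 406.6 + 401.8 = 808.4 kN/m
FS = R / T = 808.4 / 923.0 = 0.876

FS = 0.88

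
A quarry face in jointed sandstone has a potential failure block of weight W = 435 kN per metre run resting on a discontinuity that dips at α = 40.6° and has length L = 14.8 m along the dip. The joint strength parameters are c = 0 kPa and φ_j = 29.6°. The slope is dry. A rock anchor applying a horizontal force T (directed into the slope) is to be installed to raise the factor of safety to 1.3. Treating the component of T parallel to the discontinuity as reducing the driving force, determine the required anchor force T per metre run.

Resolving forces along and normal to the sliding plane, with the horizontal anchor force T adding T·sinα to the effective normal force and T·cosα acting up the plane against the driving force:
FS = [cL + (W cosα + T sinα) tanφ_j] / [W sinα − T cosα]
Without the anchor: N' = 330.3 kN/m, driving T_d = 283.1 kN/m, resisting R = 0·14.8 + 330.3·tan29.6° = 187.6 kN/m, FS = 0.66.
Setting FS = 1.3 and solving for T:
1.3·(283.1 − T cos40.6°) = 187.6 + T sin40.6°·tan29.6°
T·(sin40.6°·tan29.6° + 1.3·cos40.6°) = 1.3·283.1 − 187.6
T·(0.6508·0.5681 + 1.3·0.7593) = 368.0 − 187.6 = 180.4
T·1.3567 = 180.4
T = 133.0 kN/m

T = 133 kN/m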